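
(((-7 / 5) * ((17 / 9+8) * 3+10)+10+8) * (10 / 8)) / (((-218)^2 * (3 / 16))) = -563 / 106929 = -0.01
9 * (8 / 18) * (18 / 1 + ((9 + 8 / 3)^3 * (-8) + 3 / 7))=-9590068 / 189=-50741.10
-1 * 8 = -8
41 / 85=0.48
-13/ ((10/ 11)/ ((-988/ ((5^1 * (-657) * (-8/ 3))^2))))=35321/ 191844000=0.00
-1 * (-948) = 948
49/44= 1.11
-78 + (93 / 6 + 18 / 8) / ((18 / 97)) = 1271 / 72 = 17.65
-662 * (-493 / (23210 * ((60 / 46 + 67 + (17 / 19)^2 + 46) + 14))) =1354908449 / 12440072590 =0.11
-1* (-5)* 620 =3100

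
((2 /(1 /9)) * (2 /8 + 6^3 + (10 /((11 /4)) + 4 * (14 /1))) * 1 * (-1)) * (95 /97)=-10378845 /2134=-4863.56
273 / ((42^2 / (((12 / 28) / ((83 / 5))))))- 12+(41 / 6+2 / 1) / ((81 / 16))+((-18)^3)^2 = 134454498463715 / 3953124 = 34012213.75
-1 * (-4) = 4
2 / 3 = 0.67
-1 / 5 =-0.20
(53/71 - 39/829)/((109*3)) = 0.00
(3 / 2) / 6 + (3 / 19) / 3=23 / 76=0.30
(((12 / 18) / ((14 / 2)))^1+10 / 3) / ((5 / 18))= 432 / 35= 12.34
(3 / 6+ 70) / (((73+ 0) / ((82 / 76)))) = 1.04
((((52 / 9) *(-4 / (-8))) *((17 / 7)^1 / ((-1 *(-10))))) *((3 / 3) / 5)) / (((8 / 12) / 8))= 884 / 525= 1.68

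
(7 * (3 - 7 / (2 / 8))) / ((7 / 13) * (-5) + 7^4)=-325 / 4454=-0.07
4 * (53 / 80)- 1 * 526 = -10467 / 20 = -523.35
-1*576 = -576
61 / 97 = 0.63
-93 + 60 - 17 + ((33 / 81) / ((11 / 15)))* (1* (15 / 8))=-1175 / 24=-48.96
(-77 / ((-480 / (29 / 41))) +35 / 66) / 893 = 0.00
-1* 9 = -9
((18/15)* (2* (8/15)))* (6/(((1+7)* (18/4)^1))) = 16/75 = 0.21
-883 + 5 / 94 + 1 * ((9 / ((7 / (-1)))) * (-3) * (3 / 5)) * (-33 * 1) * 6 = -4412467 / 3290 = -1341.18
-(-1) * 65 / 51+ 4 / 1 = 269 / 51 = 5.27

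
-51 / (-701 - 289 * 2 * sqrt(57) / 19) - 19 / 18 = -146126131 / 150018606 - 29478 * sqrt(57) / 8334367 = -1.00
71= 71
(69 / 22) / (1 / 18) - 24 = 357 / 11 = 32.45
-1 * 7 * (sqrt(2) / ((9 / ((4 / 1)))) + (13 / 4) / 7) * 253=-7084 * sqrt(2) / 9- 3289 / 4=-1935.39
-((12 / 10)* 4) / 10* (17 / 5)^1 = -204 / 125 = -1.63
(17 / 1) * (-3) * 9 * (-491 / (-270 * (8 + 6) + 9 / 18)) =-450738 / 7559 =-59.63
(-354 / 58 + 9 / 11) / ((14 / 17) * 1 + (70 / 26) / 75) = -6.15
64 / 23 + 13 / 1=363 / 23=15.78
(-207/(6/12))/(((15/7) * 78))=-161/65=-2.48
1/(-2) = -1/2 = -0.50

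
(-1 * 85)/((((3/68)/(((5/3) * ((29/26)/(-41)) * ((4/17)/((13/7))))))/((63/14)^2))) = 1552950/6929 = 224.12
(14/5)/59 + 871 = 256959/295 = 871.05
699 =699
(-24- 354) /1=-378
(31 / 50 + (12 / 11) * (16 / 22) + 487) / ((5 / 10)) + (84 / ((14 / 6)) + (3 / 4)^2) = 49048041 / 48400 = 1013.39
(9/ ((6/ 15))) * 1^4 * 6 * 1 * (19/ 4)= 2565/ 4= 641.25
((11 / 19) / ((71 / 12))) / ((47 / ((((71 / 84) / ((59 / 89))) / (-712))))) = -11 / 2950472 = -0.00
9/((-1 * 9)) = -1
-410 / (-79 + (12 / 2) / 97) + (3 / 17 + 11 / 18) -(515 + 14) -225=-1752638711 / 2343042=-748.02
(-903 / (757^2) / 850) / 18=-301 / 2922549900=-0.00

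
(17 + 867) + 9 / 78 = 22987 / 26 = 884.12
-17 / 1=-17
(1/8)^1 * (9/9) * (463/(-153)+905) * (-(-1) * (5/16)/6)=345005/58752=5.87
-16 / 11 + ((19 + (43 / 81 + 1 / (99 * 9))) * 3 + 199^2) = 3926156 / 99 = 39658.14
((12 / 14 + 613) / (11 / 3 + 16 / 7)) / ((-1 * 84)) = -4297 / 3500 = -1.23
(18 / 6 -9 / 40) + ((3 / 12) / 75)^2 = 249751 / 90000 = 2.78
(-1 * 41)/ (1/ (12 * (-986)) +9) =-485112/ 106487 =-4.56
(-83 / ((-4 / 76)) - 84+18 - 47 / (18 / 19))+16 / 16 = 26323 / 18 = 1462.39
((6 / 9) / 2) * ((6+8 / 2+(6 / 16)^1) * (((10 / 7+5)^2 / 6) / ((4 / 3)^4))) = 1512675 / 200704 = 7.54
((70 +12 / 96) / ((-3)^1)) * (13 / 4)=-2431 / 32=-75.97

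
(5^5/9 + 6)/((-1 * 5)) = -3179/45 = -70.64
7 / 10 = 0.70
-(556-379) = -177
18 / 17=1.06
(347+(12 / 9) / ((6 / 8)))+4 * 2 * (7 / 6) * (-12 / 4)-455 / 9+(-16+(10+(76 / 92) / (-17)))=929627 / 3519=264.17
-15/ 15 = -1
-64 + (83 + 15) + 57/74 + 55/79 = 207337/5846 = 35.47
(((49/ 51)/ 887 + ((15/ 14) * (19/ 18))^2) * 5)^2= 463782948889693225/ 11320411833835776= 40.97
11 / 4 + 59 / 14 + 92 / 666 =66223 / 9324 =7.10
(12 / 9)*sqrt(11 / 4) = 2*sqrt(11) / 3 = 2.21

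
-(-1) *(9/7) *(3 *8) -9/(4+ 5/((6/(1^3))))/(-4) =12717/406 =31.32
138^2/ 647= 19044/ 647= 29.43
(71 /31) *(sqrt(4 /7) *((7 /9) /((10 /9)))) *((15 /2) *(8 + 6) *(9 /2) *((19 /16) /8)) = 254961 *sqrt(7) /7936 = 85.00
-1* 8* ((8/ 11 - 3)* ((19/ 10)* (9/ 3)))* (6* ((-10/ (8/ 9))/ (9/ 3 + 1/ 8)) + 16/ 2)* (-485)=7519440/ 11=683585.45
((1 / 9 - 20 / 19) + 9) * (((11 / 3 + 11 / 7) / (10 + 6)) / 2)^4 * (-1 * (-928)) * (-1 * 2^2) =-182838638125 / 8513600256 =-21.48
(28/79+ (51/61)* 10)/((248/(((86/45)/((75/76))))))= 34312366/504187875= 0.07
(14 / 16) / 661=7 / 5288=0.00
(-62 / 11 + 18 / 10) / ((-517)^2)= -211 / 14700895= -0.00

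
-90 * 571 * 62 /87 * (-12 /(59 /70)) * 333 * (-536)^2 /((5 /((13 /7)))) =31701328273704960 /1711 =18527953403684.96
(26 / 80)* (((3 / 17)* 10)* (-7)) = -273 / 68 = -4.01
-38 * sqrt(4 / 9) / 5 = -76 / 15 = -5.07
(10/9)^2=100/81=1.23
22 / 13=1.69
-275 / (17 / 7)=-1925 / 17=-113.24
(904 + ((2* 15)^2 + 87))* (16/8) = 3782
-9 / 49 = -0.18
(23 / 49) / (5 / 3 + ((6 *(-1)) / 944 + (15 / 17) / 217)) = 17163336 / 60858553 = 0.28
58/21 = 2.76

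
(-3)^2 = 9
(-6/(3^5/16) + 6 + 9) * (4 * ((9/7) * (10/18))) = 3380/81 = 41.73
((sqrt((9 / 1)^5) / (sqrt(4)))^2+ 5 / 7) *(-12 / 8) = -1240089 / 56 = -22144.45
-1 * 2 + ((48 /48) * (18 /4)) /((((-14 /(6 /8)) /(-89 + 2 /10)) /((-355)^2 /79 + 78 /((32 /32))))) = 396142319 /11060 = 35817.57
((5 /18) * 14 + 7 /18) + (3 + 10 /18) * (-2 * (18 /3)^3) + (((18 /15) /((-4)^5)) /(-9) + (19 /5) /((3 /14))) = -34882301 /23040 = -1513.99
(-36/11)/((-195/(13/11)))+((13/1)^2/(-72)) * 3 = -101957/14520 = -7.02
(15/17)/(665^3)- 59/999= -58992369778/998870854275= -0.06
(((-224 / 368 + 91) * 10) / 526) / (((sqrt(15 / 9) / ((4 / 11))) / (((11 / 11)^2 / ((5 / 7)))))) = 5292 * sqrt(15) / 30245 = 0.68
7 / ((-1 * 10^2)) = -7 / 100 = -0.07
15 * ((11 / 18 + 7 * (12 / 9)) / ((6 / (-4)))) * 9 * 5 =-4475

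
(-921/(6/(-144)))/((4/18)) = 99468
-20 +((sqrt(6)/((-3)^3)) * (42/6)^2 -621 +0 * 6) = -641 -49 * sqrt(6)/27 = -645.45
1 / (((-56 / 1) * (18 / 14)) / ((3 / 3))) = -1 / 72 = -0.01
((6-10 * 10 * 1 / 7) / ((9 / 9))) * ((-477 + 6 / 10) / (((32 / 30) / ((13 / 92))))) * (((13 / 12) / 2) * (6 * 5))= 87556365 / 10304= 8497.32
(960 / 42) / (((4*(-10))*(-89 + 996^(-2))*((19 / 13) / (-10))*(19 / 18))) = -0.04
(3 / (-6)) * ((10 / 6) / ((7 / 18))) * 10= -150 / 7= -21.43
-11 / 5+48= 229 / 5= 45.80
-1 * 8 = -8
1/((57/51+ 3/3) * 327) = 17/11772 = 0.00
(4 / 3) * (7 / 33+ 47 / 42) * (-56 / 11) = -3280 / 363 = -9.04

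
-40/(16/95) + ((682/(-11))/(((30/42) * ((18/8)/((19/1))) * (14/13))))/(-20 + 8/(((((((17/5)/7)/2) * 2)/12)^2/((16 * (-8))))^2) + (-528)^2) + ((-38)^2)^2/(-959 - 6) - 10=-8530672081803300929479/3542251475282546214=-2408.26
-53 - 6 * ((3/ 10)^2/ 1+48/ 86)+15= -41.89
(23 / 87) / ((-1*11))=-23 / 957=-0.02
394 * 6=2364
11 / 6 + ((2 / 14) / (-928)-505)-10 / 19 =-186503465 / 370272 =-503.69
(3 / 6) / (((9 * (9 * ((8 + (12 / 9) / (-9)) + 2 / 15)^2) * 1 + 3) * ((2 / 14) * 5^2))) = 0.00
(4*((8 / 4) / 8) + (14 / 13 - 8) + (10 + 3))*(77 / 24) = 1771 / 78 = 22.71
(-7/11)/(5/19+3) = -133/682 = -0.20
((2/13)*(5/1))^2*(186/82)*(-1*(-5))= 6.71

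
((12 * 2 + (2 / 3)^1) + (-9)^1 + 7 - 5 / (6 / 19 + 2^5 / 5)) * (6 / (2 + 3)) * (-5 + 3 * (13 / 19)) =-2349704 / 30305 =-77.54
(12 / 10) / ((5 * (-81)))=-2 / 675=-0.00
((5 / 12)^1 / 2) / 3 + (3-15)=-859 / 72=-11.93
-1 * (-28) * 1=28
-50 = -50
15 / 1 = 15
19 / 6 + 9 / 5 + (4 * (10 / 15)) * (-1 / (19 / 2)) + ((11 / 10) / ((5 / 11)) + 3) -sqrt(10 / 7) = 14401 / 1425 -sqrt(70) / 7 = 8.91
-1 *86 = -86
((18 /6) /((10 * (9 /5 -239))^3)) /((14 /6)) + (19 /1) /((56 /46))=1458026776135 /93420479936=15.61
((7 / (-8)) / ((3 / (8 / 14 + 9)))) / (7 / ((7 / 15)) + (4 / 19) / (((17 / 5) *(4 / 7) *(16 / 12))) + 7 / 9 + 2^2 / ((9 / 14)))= -21641 / 171174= -0.13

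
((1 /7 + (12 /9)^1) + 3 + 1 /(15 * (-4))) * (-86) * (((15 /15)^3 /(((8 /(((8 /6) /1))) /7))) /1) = -80539 /180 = -447.44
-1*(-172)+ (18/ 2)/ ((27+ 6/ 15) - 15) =10709/ 62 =172.73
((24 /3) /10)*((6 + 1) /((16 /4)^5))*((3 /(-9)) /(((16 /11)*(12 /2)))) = -77 /368640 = -0.00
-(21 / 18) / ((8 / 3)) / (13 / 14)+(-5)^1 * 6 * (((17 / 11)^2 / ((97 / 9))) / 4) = -2603893 / 1220648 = -2.13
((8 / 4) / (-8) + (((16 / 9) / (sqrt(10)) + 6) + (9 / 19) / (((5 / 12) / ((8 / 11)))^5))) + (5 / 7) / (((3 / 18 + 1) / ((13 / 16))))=8*sqrt(10) / 45 + 52184674024453 / 3748462025000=14.48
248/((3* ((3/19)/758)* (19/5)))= 939920/9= 104435.56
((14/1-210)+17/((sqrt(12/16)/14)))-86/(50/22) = -5846/25+476 * sqrt(3)/3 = 40.98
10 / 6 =5 / 3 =1.67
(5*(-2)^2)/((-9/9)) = -20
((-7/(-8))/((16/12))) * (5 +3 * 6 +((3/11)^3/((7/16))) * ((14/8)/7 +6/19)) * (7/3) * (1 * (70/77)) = 142666055/4450864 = 32.05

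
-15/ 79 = -0.19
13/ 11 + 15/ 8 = 269/ 88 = 3.06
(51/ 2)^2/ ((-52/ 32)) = -5202/ 13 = -400.15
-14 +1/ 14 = -195/ 14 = -13.93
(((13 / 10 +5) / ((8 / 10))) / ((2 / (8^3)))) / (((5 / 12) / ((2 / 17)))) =48384 / 85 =569.22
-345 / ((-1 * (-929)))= -345 / 929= -0.37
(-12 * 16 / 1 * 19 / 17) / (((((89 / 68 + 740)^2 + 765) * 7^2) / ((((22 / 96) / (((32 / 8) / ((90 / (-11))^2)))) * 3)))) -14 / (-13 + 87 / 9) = 3200194668831 / 761967723055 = 4.20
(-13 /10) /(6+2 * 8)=-13 /220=-0.06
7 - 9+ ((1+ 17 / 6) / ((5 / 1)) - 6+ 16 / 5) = -121 / 30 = -4.03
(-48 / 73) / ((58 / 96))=-2304 / 2117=-1.09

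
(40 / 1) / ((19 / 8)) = 320 / 19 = 16.84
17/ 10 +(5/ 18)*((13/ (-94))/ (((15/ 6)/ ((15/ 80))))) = 38287/ 22560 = 1.70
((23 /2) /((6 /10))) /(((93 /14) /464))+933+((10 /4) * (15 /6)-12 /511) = 1299093221 /570276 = 2278.01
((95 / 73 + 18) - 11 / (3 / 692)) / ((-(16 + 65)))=551449 / 17739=31.09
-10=-10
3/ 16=0.19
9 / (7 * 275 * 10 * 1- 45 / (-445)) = 801 / 1713259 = 0.00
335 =335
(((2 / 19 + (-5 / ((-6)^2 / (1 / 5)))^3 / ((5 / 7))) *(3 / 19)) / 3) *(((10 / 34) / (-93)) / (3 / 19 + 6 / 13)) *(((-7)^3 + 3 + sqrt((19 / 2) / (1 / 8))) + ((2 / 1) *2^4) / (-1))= 6063551 / 576423216- 6063551 *sqrt(19) / 107214718176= 0.01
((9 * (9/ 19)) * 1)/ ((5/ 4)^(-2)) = 2025/ 304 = 6.66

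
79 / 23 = 3.43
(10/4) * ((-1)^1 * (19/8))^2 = 1805/128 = 14.10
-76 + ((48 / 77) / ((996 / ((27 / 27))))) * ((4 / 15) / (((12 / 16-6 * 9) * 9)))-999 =-197556195439 / 183773205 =-1075.00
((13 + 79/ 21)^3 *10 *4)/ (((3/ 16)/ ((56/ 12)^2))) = 111652372480/ 5103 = 21879751.61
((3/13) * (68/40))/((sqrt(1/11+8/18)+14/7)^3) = 55483461/524596891 - 18797427 * sqrt(583)/5245968910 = 0.02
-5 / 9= -0.56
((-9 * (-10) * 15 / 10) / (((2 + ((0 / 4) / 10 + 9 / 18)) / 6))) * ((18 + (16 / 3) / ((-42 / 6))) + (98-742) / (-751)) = 30821688 / 5257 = 5862.98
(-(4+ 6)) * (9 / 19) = -90 / 19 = -4.74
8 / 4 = 2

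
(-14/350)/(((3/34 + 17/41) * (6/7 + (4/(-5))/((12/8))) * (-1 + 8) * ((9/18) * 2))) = -123/3505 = -0.04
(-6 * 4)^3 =-13824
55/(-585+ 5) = -11/116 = -0.09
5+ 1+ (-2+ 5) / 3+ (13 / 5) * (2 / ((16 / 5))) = 69 / 8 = 8.62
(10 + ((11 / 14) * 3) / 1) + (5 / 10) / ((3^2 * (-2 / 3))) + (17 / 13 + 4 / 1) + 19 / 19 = 20291 / 1092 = 18.58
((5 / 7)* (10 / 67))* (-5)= -250 / 469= -0.53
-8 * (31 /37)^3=-238328 /50653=-4.71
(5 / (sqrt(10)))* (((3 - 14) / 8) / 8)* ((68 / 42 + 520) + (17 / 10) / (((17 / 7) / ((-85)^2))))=-2577553* sqrt(10) / 5376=-1516.17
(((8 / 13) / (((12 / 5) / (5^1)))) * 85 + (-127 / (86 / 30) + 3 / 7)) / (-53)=-764216 / 622167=-1.23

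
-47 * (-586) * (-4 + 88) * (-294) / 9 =-75575248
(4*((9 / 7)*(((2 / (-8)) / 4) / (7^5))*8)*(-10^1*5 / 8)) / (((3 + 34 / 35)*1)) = 1125 / 4672346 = 0.00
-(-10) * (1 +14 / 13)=270 / 13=20.77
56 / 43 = 1.30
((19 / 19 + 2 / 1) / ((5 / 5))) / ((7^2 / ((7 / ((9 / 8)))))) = 8 / 21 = 0.38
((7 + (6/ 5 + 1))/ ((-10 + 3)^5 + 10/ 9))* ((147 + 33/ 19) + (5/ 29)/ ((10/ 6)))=-33952554/ 416702015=-0.08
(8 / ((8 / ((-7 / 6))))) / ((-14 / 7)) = 7 / 12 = 0.58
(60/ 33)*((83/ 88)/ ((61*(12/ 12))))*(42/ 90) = 0.01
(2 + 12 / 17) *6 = 276 / 17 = 16.24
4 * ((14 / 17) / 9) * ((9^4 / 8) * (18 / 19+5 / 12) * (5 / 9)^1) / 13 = 293895 / 16796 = 17.50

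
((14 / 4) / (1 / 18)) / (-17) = -63 / 17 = -3.71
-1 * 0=0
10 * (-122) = -1220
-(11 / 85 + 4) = -351 / 85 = -4.13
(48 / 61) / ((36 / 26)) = 104 / 183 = 0.57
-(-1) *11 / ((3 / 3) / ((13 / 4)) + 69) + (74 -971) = -808054 / 901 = -896.84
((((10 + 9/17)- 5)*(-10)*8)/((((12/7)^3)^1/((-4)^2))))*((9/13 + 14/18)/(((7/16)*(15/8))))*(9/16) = -25351424/17901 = -1416.20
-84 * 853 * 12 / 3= -286608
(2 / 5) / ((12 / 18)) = 3 / 5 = 0.60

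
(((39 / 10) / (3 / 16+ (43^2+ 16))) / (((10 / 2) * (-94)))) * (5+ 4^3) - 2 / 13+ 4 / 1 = 1753136318 / 455851825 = 3.85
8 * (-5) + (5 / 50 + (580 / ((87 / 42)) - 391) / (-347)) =-137343 / 3470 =-39.58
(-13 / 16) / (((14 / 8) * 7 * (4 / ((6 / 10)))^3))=-351 / 1568000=-0.00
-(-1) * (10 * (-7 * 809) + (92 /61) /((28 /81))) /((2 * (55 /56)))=-96716588 /3355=-28827.60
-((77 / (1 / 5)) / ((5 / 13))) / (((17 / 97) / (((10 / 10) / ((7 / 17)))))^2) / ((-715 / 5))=9409 / 7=1344.14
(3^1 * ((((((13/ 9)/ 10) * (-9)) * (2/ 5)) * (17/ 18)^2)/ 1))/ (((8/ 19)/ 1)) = -71383/ 21600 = -3.30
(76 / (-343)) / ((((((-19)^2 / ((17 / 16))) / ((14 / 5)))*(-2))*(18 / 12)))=0.00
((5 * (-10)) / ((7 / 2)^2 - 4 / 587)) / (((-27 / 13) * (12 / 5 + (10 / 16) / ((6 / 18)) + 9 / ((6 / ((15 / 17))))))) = 61048000 / 173816199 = 0.35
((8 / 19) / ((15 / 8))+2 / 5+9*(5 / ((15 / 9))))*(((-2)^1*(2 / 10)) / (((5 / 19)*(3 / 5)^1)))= -15746 / 225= -69.98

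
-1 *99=-99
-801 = -801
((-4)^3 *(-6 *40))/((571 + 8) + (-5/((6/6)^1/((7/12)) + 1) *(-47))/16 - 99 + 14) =1556480/50607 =30.76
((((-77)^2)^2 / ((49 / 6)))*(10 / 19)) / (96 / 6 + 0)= 10761135 / 76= 141593.88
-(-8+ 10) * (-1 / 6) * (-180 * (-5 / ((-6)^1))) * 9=-450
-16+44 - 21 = 7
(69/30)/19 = 23/190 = 0.12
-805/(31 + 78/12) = -322/15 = -21.47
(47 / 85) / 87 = 47 / 7395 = 0.01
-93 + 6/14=-648/7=-92.57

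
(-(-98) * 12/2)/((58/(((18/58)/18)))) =147/841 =0.17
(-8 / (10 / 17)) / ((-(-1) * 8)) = -17 / 10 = -1.70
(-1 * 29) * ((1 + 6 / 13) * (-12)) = 6612 / 13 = 508.62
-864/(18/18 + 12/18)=-2592/5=-518.40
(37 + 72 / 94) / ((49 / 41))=72775 / 2303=31.60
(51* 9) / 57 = 153 / 19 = 8.05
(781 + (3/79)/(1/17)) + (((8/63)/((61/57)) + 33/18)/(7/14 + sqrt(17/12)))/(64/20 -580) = 781.64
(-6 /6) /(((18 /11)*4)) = -11 /72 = -0.15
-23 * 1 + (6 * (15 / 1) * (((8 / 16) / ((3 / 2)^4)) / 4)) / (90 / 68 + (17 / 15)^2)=-22.15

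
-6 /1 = -6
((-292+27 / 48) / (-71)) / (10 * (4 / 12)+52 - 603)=-0.01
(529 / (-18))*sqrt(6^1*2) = -529*sqrt(3) / 9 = -101.81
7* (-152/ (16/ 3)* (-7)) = 2793/ 2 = 1396.50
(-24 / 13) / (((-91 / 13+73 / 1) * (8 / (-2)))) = 1 / 143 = 0.01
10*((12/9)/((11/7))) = 8.48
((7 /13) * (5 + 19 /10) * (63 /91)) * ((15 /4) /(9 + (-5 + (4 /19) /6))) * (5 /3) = 10773 /2704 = 3.98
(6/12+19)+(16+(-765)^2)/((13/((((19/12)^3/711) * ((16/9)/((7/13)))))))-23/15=20505421781/24188220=847.74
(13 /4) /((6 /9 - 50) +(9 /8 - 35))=-78 /1997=-0.04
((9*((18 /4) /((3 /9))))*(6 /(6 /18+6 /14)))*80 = 76545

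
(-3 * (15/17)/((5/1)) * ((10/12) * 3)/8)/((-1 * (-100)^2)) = 9/544000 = 0.00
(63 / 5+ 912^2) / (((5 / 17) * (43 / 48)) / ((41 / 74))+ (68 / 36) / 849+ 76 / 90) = 177190006795128 / 281673797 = 629061.02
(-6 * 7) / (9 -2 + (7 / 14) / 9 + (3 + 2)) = -108 / 31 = -3.48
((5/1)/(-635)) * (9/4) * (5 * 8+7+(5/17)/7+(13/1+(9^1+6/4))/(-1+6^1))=-554157/604520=-0.92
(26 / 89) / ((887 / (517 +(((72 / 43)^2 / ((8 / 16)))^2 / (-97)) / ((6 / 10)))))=4453027600034 / 26179369512271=0.17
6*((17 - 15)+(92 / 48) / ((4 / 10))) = 163 / 4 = 40.75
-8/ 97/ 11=-8/ 1067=-0.01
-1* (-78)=78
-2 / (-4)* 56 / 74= 0.38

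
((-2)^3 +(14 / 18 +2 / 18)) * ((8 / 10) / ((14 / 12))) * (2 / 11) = -1024 / 1155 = -0.89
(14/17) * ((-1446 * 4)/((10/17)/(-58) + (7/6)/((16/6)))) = -37572864/3371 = -11145.91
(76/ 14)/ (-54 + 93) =38/ 273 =0.14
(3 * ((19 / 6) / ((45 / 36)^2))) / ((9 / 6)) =4.05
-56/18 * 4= -112/9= -12.44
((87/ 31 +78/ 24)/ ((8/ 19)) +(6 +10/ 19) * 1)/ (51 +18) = 131373/ 433504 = 0.30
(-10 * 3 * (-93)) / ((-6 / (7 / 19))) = -3255 / 19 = -171.32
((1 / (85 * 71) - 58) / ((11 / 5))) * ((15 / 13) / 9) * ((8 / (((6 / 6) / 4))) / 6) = -18.03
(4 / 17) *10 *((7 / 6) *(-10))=-27.45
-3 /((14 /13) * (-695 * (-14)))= -39 /136220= -0.00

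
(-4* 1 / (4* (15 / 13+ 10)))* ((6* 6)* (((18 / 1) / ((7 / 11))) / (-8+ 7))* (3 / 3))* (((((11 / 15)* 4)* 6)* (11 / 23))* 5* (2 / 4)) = 1921.16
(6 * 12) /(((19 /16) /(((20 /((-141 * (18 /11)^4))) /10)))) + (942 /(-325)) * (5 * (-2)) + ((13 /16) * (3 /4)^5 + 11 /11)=62515265193481 /2079857295360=30.06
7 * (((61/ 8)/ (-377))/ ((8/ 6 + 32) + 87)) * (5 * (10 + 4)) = -44835/ 544388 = -0.08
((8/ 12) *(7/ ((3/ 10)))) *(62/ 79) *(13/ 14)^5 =57550415/ 6828444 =8.43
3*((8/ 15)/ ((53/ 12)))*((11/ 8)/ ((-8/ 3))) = -99/ 530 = -0.19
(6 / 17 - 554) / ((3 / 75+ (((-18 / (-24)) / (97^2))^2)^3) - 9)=668717496492959995778757211340800 / 10822253406906891899385921750463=61.79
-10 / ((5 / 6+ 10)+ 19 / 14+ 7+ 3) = -105 / 233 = -0.45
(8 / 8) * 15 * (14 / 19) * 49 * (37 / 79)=380730 / 1501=253.65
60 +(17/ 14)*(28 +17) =1605/ 14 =114.64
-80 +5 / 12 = -955 / 12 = -79.58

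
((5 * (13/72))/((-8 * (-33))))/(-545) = -13/2071872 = -0.00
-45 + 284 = 239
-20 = -20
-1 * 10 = -10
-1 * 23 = -23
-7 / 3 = -2.33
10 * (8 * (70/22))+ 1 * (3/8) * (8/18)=16811/66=254.71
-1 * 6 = -6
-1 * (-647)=647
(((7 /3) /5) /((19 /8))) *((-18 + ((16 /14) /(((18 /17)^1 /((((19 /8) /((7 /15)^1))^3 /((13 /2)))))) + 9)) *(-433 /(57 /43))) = -159797176501 /193163880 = -827.26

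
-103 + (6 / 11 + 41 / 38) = -42375 / 418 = -101.38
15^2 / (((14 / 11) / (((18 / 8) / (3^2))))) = 2475 / 56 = 44.20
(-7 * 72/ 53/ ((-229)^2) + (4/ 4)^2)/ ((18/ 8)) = 11115476/ 25014357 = 0.44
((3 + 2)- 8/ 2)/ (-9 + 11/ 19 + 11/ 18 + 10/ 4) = -171/ 908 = -0.19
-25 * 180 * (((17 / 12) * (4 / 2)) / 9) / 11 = -4250 / 33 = -128.79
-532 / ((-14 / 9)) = 342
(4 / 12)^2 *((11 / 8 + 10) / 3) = 91 / 216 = 0.42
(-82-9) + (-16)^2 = 165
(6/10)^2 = 9/25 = 0.36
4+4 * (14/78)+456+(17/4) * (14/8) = 292129/624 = 468.16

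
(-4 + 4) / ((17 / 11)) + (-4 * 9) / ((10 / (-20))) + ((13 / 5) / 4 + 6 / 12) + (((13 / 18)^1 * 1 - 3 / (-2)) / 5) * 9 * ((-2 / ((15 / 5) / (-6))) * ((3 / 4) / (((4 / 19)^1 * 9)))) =4769 / 60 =79.48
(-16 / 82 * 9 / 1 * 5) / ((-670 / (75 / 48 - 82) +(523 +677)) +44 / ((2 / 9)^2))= -463320 / 110775317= -0.00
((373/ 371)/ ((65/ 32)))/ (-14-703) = -11936/ 17290455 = -0.00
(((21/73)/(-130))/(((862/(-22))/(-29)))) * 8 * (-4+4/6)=17864/409019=0.04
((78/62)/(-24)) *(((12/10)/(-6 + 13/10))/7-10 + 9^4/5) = -27846767/407960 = -68.26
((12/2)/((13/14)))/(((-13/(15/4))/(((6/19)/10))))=-189/3211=-0.06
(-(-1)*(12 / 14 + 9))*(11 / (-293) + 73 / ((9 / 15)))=2458976 / 2051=1198.92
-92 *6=-552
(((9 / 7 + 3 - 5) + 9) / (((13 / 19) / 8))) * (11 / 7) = 96976 / 637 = 152.24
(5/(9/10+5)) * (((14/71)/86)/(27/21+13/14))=4900/5583937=0.00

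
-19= -19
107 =107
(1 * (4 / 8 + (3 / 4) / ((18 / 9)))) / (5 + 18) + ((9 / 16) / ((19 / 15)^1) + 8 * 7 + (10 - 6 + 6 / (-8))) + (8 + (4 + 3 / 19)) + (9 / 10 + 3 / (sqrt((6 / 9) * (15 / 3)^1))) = 74.43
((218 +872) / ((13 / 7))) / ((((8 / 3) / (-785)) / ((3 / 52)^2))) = -80858925 / 140608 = -575.07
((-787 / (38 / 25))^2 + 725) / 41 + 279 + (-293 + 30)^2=4499751917 / 59204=76004.19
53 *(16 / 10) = 424 / 5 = 84.80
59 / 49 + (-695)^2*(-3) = -71004616 / 49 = -1449073.80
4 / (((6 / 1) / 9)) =6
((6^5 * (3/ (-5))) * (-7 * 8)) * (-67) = -87526656/ 5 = -17505331.20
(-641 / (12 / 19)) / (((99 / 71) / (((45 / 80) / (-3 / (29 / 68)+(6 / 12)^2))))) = 25076561 / 415536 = 60.35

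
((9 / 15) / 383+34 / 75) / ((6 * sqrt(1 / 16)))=26134 / 86175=0.30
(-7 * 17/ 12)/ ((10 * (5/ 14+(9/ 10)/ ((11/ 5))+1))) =-539/ 960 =-0.56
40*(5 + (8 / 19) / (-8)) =3760 / 19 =197.89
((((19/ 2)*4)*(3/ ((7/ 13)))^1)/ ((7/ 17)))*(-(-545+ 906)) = -185612.94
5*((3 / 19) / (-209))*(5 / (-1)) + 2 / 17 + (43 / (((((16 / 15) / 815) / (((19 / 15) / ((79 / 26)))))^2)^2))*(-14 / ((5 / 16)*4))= -6673651865270490948876713451 / 1346254396450304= -4957199681477.02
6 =6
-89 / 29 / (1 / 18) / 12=-4.60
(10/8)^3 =125/64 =1.95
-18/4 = -4.50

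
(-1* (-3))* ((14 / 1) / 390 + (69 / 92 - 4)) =-2507 / 260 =-9.64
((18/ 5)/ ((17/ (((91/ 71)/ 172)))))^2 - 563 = -151656086325539/ 269371380100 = -563.00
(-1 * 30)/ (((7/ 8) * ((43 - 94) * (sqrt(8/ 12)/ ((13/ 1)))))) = 520 * sqrt(6)/ 119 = 10.70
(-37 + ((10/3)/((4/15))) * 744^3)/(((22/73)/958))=180006086507821/11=16364189682529.18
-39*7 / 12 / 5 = -4.55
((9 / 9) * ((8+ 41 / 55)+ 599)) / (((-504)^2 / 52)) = 8047 / 64680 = 0.12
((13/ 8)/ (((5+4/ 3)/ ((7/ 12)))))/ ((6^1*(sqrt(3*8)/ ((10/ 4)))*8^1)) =455*sqrt(6)/ 700416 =0.00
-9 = -9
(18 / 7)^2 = 324 / 49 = 6.61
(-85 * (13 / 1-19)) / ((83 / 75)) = 38250 / 83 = 460.84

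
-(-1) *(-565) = -565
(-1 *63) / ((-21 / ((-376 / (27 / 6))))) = -752 / 3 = -250.67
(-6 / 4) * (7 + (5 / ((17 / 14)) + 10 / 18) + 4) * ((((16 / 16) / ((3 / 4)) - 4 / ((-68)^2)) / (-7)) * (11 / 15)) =60946369 / 18571140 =3.28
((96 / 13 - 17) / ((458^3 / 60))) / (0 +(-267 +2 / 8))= 0.00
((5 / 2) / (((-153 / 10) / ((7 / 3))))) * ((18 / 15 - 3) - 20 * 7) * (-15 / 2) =-124075 / 306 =-405.47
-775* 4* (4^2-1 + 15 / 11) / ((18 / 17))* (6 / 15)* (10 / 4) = -527000 / 11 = -47909.09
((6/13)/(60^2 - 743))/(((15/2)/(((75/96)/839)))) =5/249290392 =0.00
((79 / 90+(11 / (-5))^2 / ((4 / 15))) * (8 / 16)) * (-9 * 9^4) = -4494285 / 8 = -561785.62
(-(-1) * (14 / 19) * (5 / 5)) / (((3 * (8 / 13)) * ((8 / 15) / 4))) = 455 / 152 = 2.99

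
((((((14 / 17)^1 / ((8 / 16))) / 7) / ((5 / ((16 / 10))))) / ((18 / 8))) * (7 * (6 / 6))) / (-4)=-224 / 3825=-0.06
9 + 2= 11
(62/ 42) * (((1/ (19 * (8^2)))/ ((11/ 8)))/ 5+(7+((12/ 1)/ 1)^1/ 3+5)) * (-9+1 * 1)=-1382197/ 7315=-188.95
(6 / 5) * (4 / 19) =0.25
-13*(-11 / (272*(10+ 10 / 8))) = 143 / 3060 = 0.05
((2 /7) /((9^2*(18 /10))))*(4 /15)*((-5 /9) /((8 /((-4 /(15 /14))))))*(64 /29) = 512 /1712421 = 0.00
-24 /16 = -3 /2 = -1.50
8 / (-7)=-8 / 7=-1.14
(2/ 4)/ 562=1/ 1124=0.00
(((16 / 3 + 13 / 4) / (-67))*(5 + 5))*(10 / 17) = -2575 / 3417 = -0.75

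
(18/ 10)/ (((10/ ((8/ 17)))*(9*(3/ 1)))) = 4/ 1275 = 0.00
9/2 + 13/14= 5.43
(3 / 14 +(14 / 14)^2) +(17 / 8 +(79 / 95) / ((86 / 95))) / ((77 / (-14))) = 8753 / 13244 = 0.66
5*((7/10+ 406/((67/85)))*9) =3110121/134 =23209.86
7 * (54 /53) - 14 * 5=-3332 /53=-62.87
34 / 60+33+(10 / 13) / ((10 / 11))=13421 / 390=34.41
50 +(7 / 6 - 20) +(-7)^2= 481 / 6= 80.17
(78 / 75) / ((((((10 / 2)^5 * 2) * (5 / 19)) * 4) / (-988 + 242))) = -92131 / 781250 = -0.12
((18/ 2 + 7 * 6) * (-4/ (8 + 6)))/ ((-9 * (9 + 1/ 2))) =68/ 399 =0.17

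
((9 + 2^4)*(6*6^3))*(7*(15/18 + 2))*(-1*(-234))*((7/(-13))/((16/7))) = -35423325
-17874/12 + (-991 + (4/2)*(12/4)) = -4949/2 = -2474.50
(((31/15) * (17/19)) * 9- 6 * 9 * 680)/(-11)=3336.67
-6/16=-3/8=-0.38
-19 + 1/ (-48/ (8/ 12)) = -1369/ 72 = -19.01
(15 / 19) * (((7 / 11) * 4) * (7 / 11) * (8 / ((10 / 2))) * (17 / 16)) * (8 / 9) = 1.93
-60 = -60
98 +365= 463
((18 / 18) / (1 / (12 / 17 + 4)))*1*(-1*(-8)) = 640 / 17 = 37.65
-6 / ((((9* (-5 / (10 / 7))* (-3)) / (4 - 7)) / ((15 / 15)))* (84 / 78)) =26 / 147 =0.18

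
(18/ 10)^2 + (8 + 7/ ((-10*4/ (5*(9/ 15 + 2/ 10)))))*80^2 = 1168081/ 25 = 46723.24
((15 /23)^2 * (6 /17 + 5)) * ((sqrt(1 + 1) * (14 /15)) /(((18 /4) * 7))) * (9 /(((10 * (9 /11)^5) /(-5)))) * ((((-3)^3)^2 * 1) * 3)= -146556410 * sqrt(2) /80937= -2560.78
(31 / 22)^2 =961 / 484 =1.99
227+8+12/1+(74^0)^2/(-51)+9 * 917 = 433499/51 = 8499.98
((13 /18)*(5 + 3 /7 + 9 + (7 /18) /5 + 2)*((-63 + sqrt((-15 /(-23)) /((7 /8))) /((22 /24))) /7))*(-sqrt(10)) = -540748*sqrt(483) /2343033 + 135187*sqrt(10) /1260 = 334.21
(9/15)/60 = 1/100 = 0.01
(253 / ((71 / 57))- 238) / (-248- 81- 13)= 2477 / 24282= 0.10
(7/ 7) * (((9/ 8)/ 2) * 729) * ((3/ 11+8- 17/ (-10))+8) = 12971097/ 1760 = 7369.94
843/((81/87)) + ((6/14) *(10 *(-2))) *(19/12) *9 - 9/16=789001/1008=782.74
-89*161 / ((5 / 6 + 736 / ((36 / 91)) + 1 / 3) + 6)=-257922 / 33617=-7.67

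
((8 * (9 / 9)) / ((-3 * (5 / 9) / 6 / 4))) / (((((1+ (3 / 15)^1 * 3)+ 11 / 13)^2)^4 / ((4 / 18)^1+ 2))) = -81573072100000000 / 408485828788939521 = -0.20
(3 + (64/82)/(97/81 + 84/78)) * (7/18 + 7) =14553791/589170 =24.70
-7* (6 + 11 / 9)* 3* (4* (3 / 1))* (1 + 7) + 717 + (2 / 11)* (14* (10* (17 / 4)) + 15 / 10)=-13734.55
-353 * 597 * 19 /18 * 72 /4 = -4004079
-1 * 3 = -3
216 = 216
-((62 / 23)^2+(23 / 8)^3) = -8404471 / 270848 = -31.03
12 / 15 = 4 / 5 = 0.80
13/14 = 0.93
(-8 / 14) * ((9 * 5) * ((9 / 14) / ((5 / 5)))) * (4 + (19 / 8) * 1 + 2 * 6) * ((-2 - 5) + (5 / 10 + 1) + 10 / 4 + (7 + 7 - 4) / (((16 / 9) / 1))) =-25515 / 32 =-797.34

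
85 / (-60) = -1.42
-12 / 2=-6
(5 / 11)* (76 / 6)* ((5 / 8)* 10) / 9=2375 / 594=4.00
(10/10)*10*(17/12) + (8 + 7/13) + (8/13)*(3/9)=1787/78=22.91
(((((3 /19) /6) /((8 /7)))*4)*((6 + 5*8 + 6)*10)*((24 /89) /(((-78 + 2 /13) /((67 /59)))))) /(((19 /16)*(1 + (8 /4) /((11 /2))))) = -5072704 /43599053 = -0.12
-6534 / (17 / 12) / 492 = -6534 / 697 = -9.37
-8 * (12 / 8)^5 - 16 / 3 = -66.08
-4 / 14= -2 / 7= -0.29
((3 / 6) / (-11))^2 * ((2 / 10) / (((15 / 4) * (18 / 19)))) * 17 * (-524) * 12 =-338504 / 27225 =-12.43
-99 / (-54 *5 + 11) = 0.38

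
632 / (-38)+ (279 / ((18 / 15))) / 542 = -333709 / 20596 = -16.20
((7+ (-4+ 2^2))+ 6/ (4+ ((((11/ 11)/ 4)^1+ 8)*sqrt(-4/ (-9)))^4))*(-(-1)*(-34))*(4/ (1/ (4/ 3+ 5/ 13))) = -55224616/ 33735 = -1637.01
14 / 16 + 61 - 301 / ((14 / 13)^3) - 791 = -47536 / 49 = -970.12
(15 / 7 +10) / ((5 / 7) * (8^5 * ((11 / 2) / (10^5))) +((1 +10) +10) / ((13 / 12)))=0.59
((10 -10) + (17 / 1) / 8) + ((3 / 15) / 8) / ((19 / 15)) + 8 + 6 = 16.14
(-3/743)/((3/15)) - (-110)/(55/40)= 79.98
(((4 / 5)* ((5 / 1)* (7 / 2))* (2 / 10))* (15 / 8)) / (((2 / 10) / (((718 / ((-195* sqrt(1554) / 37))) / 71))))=-359* sqrt(1554) / 11076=-1.28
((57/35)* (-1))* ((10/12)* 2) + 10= 7.29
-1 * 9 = -9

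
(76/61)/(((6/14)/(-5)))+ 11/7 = -16607/1281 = -12.96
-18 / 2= -9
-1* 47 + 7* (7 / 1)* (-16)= -831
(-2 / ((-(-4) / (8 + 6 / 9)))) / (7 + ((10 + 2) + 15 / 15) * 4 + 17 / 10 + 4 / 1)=-0.07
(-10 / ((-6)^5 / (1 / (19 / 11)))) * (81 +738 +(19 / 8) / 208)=74955925 / 122923008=0.61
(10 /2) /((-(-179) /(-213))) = -1065 /179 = -5.95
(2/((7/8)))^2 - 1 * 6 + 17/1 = 795/49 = 16.22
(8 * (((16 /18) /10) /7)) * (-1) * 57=-608 /105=-5.79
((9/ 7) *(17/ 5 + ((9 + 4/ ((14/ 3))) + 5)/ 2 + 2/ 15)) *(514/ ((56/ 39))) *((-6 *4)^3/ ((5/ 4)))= -478440608256/ 8575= -55794823.12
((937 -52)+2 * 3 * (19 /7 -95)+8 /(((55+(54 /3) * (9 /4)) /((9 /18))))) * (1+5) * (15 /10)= 3986865 /1337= 2981.95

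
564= 564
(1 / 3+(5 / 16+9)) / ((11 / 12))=463 / 44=10.52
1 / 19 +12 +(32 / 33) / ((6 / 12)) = 8773 / 627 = 13.99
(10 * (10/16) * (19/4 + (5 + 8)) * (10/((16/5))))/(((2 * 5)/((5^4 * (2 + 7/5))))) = 18859375/256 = 73669.43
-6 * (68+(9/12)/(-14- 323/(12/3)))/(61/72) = -481.52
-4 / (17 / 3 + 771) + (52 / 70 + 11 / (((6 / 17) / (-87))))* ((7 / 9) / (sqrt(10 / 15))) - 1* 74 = -63251* sqrt(6) / 60 - 86216 / 1165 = -2656.22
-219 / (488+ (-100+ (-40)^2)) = -219 / 1988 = -0.11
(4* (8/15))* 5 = 32/3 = 10.67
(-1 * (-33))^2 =1089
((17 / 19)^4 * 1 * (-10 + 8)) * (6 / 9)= -334084 / 390963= -0.85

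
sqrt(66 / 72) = sqrt(33) / 6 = 0.96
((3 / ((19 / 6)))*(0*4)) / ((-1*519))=0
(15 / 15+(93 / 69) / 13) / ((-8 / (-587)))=80.98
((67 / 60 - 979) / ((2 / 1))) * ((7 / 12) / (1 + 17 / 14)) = -128.81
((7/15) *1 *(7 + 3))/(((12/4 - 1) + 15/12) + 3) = 56/75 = 0.75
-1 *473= -473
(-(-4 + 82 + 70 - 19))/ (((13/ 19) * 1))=-2451/ 13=-188.54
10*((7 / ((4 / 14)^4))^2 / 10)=282475249 / 256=1103418.94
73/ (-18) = -73/ 18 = -4.06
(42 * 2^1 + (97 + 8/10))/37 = 909/185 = 4.91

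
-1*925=-925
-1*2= -2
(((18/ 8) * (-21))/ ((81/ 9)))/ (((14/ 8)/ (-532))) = 1596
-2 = -2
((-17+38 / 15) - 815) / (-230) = 6221 / 1725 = 3.61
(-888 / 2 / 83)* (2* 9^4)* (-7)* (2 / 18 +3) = 1528686.65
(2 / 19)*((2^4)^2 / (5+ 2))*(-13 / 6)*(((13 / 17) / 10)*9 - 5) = 1219712 / 33915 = 35.96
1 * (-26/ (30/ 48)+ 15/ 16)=-3253/ 80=-40.66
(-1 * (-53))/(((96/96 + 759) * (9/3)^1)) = 53/2280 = 0.02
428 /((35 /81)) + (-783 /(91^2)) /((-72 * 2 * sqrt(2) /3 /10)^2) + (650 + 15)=8773949957 /5299840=1655.51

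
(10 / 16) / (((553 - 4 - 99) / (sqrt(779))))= sqrt(779) / 720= 0.04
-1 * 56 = -56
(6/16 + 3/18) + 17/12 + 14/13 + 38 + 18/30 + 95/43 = 2941093/67080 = 43.84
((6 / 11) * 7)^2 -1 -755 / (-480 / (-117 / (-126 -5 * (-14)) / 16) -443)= 267489436 / 19437077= 13.76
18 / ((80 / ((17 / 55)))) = 153 / 2200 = 0.07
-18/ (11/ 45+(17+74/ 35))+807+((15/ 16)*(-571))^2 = 224301450273/ 780544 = 287365.54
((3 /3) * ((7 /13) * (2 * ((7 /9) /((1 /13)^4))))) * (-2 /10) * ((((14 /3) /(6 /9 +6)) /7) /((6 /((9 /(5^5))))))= -107653 /468750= -0.23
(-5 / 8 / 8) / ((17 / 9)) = -45 / 1088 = -0.04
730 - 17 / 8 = 5823 / 8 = 727.88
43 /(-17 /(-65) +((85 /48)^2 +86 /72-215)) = -6439680 /31510727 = -0.20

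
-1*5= -5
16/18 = 8/9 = 0.89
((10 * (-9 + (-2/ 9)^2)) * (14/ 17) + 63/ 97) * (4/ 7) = -5576428/ 133569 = -41.75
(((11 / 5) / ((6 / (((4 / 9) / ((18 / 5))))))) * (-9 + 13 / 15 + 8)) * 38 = -836 / 3645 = -0.23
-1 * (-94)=94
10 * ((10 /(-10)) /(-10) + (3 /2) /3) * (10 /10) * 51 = 306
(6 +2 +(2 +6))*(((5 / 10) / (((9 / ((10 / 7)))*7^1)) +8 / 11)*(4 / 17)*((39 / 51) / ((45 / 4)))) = 11924224 / 63087255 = 0.19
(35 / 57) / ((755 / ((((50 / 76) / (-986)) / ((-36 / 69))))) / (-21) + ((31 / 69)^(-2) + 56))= -27076175 / 1236952514499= -0.00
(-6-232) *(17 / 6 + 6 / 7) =-2635 / 3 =-878.33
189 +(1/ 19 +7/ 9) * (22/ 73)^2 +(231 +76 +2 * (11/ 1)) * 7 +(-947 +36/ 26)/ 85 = 2498171295493/ 1006941195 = 2480.95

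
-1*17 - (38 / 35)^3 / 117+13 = -20120372 / 5016375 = -4.01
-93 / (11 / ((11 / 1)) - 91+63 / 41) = 41 / 39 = 1.05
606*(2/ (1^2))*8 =9696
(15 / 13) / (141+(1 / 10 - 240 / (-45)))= 450 / 57109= 0.01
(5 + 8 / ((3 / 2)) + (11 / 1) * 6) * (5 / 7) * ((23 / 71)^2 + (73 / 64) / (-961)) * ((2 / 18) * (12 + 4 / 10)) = 2455461889 / 315042336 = 7.79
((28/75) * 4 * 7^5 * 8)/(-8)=-1882384/75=-25098.45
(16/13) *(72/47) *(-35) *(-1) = 40320/611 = 65.99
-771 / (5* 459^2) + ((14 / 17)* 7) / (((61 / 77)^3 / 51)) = 47129527862653 / 79700973435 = 591.33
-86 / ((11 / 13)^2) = -14534 / 121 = -120.12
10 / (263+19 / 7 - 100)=7 / 116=0.06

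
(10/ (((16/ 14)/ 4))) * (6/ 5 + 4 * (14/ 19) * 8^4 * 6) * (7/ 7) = 2535250.42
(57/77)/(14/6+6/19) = 3249/11627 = 0.28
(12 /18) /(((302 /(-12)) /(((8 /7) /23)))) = -32 /24311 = -0.00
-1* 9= -9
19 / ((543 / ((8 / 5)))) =152 / 2715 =0.06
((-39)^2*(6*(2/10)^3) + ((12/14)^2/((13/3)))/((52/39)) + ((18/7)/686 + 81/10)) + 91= 1344023251/7803250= 172.24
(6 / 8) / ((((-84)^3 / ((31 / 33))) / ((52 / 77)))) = -403 / 502020288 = -0.00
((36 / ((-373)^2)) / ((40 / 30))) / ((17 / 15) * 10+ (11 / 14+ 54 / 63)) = 1134 / 75825305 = 0.00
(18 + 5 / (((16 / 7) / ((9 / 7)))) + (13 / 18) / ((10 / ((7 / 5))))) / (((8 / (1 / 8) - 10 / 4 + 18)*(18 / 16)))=75289 / 321975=0.23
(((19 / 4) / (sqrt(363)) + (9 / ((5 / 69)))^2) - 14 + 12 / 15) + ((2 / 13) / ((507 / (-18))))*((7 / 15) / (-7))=19*sqrt(3) / 132 + 846528287 / 54925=15412.69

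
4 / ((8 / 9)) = 9 / 2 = 4.50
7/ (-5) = -7/ 5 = -1.40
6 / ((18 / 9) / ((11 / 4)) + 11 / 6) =396 / 169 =2.34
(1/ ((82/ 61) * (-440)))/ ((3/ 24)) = -61/ 4510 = -0.01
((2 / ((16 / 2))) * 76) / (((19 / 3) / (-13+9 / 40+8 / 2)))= -1053 / 40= -26.32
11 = 11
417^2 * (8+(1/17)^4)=116187239241/83521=1391114.08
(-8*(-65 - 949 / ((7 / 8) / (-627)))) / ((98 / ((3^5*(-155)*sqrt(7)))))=717100771140*sqrt(7) / 343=5531400307.32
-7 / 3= -2.33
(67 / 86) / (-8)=-67 / 688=-0.10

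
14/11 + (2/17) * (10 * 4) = 1118/187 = 5.98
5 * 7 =35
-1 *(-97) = 97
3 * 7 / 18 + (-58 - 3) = -359 / 6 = -59.83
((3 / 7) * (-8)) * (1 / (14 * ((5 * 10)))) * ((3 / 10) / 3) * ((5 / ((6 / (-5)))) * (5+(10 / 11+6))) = 131 / 5390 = 0.02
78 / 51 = 26 / 17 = 1.53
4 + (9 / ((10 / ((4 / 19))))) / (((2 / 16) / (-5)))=-68 / 19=-3.58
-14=-14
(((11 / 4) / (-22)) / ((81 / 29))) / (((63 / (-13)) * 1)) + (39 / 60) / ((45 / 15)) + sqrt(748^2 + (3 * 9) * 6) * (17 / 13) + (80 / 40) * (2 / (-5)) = -23437 / 40824 + 17 * sqrt(559666) / 13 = 977.72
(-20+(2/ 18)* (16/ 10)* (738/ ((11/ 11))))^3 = 171879616/ 125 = 1375036.93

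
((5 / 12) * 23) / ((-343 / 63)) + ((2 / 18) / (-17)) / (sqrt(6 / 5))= -1.77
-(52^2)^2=-7311616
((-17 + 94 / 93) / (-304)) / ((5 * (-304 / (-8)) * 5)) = 1487 / 26858400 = 0.00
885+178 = 1063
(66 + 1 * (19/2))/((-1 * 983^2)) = -151/1932578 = -0.00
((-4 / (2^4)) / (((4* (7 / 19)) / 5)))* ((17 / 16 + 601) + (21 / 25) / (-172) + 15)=-201654429 / 385280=-523.40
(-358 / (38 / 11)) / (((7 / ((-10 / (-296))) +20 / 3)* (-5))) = 5907 / 60952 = 0.10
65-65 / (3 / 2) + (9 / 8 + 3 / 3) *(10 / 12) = 375 / 16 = 23.44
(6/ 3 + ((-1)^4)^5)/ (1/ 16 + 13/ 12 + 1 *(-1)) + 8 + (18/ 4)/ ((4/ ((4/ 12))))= 1621/ 56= 28.95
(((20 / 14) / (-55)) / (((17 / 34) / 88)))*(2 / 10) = -32 / 35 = -0.91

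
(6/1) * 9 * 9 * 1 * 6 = 2916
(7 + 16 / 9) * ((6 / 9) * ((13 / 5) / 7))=2054 / 945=2.17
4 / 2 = 2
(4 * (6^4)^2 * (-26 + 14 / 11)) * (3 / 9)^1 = -609140736 / 11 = -55376430.55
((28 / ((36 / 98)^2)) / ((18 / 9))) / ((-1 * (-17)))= 16807 / 2754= 6.10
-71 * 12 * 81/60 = -1150.20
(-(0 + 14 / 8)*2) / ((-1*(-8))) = -7 / 16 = -0.44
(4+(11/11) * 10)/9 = 14/9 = 1.56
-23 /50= -0.46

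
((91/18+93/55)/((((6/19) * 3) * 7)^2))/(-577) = -0.00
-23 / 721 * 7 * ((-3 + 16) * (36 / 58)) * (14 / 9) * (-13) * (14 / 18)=761852 / 26883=28.34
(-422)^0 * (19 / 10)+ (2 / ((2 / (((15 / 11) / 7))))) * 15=3713 / 770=4.82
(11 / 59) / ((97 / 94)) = 1034 / 5723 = 0.18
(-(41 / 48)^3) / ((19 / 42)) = -482447 / 350208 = -1.38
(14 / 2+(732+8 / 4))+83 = 824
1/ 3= 0.33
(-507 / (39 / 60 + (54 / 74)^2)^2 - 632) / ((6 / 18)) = -3127759716984 / 1048270129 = -2983.73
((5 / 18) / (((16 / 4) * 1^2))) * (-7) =-35 / 72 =-0.49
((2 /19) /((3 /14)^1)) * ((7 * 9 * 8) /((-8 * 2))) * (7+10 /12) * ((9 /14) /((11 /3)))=-8883 /418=-21.25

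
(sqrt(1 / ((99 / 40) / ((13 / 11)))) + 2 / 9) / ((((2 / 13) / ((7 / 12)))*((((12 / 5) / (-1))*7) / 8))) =-65*sqrt(130) / 594-65 / 162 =-1.65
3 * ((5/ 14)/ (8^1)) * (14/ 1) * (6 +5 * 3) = 315/ 8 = 39.38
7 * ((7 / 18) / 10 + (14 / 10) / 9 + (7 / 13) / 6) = 931 / 468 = 1.99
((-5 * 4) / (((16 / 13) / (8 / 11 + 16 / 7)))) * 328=-1236560 / 77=-16059.22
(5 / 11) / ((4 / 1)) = 5 / 44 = 0.11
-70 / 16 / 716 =-35 / 5728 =-0.01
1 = 1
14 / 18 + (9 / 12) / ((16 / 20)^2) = 1123 / 576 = 1.95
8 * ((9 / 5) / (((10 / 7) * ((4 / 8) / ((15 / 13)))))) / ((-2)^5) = -189 / 260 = -0.73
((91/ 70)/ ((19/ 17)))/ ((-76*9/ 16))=-442/ 16245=-0.03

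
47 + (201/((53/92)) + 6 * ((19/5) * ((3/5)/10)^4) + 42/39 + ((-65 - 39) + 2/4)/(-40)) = 8603249721601/21531250000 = 399.57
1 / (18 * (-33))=-1 / 594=-0.00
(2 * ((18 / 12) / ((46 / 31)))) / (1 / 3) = 279 / 46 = 6.07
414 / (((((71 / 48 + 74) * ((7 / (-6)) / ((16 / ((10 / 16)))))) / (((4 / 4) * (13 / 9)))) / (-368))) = 63975.71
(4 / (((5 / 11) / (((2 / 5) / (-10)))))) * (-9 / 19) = 396 / 2375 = 0.17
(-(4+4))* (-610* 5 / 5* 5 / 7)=24400 / 7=3485.71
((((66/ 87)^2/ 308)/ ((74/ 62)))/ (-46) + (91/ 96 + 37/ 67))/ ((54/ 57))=918437590583/ 580018888512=1.58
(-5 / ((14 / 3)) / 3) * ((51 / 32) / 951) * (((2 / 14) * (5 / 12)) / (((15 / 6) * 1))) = -85 / 5964672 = -0.00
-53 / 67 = -0.79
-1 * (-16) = 16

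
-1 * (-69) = 69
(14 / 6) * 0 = 0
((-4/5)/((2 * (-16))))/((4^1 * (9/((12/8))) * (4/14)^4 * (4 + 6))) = 0.02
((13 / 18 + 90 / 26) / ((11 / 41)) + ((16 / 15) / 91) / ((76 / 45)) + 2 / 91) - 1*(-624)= 19906345 / 31122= 639.62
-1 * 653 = -653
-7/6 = -1.17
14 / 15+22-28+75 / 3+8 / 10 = 311 / 15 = 20.73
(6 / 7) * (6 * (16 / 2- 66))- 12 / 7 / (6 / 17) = -2122 / 7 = -303.14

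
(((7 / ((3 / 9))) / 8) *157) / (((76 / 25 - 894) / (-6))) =35325 / 12728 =2.78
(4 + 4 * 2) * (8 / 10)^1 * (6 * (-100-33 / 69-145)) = -1626048 / 115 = -14139.55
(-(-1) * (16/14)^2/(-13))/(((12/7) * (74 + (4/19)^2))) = -2888/3648645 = -0.00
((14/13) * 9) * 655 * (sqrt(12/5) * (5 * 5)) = 825300 * sqrt(15)/13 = 245874.86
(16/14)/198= 4/693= 0.01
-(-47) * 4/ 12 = 15.67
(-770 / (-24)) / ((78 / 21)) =2695 / 312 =8.64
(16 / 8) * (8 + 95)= 206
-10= -10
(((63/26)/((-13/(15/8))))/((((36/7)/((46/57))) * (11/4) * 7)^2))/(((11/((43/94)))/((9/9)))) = -796145/824372642808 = -0.00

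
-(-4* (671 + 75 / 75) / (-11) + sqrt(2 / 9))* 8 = -21504 / 11 - 8* sqrt(2) / 3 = -1958.68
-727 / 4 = -181.75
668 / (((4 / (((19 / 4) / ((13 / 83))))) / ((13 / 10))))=263359 / 40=6583.98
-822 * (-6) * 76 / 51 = 124944 / 17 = 7349.65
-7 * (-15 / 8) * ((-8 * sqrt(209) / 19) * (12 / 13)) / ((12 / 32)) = -3360 * sqrt(209) / 247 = -196.66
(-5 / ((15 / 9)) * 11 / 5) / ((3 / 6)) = -66 / 5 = -13.20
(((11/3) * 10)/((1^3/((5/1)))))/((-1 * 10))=-55/3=-18.33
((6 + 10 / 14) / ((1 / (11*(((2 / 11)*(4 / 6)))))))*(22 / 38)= 2068 / 399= 5.18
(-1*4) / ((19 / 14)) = -56 / 19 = -2.95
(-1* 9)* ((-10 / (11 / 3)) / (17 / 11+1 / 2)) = 12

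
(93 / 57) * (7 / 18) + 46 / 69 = 445 / 342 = 1.30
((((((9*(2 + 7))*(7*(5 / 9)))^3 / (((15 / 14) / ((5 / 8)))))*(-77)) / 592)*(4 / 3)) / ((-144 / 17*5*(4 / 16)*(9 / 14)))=550009075 / 1184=464534.69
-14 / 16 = -0.88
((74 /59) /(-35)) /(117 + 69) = -37 /192045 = -0.00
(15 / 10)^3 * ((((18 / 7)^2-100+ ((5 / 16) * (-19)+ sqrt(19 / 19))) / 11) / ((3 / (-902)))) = 28445103 / 3136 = 9070.50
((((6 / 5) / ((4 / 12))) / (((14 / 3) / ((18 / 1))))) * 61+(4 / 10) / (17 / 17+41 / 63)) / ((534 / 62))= 15934341 / 161980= 98.37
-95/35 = -19/7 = -2.71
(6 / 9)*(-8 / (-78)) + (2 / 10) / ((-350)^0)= 157 / 585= 0.27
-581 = -581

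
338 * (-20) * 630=-4258800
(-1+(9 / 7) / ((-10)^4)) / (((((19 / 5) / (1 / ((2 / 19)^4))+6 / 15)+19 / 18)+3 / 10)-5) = 4320614421 / 14017780000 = 0.31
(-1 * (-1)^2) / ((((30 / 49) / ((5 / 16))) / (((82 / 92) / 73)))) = -2009 / 322368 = -0.01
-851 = -851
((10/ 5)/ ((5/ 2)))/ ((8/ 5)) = 1/ 2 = 0.50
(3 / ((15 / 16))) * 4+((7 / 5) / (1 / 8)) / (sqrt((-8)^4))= 519 / 40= 12.98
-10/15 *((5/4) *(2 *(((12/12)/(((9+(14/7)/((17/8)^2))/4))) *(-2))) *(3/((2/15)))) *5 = 433500/2729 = 158.85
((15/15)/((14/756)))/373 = 54/373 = 0.14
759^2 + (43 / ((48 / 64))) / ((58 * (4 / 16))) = 50119391 / 87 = 576084.95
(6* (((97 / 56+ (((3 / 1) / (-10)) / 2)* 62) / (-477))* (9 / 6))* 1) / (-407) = -2119 / 6039880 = -0.00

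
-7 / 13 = -0.54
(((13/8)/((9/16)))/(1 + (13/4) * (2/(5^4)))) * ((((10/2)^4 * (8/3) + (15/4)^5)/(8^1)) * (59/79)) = 3546476171875/5517268992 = 642.80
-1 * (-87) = 87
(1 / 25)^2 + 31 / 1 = 19376 / 625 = 31.00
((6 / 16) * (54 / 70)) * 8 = 81 / 35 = 2.31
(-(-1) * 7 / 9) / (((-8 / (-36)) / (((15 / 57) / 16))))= 35 / 608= 0.06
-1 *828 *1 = -828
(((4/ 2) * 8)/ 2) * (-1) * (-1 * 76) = 608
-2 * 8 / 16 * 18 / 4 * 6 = -27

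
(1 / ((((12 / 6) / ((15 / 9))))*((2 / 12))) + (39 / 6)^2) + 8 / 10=961 / 20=48.05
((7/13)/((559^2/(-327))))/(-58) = 2289/235610674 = 0.00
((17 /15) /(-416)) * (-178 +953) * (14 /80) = -3689 /9984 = -0.37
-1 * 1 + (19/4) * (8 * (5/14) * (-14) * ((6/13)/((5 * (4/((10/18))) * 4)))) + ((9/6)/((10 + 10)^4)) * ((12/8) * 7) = -1.61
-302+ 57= -245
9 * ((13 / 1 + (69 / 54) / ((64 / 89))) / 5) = 17023 / 640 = 26.60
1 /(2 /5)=5 /2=2.50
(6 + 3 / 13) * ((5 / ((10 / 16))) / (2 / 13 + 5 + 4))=648 / 119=5.45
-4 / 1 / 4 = -1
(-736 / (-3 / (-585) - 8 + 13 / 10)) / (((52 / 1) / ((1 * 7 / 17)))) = 5520 / 6341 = 0.87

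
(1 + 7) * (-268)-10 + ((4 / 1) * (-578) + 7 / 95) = -4465.93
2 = 2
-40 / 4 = -10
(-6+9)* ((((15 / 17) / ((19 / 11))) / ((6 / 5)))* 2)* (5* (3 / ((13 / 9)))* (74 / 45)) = 183150 / 4199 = 43.62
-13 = -13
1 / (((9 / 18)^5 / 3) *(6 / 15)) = 240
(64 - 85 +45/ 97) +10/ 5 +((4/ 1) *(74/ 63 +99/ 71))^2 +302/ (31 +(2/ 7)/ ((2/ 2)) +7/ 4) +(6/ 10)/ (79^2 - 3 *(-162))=165961175329460503/ 1725180938628525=96.20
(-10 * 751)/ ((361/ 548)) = -4115480/ 361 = -11400.22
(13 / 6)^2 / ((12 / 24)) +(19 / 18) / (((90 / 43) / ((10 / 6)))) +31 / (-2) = -5123 / 972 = -5.27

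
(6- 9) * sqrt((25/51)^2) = -25/17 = -1.47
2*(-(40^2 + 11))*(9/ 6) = -4833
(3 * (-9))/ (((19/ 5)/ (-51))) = 6885/ 19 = 362.37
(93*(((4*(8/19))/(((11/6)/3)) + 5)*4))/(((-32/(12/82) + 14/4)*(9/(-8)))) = 3216064/269819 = 11.92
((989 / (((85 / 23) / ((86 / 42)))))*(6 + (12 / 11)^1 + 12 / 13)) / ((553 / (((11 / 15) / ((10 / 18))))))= 1120926666 / 106936375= 10.48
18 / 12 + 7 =17 / 2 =8.50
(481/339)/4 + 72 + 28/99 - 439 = -16393987/44748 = -366.36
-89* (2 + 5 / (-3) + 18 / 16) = -3115 / 24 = -129.79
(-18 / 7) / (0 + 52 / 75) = -675 / 182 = -3.71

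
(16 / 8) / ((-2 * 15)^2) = 1 / 450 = 0.00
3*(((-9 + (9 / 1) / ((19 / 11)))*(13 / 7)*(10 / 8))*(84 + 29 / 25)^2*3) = -9545741946 / 16625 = -574179.97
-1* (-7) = 7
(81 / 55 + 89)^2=24760576 / 3025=8185.31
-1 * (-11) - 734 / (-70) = 752 / 35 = 21.49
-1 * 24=-24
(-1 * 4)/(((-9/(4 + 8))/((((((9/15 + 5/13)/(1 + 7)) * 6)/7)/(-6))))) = -128/1365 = -0.09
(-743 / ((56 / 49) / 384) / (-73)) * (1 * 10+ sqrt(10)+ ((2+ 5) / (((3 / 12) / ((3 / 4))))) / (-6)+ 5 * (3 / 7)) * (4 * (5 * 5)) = 24964800 * sqrt(10) / 73+ 215767200 / 73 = 4037162.05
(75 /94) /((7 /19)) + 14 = 10637 /658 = 16.17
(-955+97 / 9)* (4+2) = -16996 / 3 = -5665.33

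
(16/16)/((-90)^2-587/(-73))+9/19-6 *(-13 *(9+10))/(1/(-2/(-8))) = 8343833813/22491706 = 370.97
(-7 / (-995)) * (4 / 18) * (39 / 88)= 91 / 131340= 0.00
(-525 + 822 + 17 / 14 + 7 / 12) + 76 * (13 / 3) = 52763 / 84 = 628.13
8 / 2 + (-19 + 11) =-4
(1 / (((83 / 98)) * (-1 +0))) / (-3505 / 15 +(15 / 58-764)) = 0.00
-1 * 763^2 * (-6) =3493014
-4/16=-1/4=-0.25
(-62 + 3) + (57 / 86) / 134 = -679859 / 11524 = -59.00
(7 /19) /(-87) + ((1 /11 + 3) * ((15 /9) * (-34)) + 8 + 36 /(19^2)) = -19238005 /115159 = -167.06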